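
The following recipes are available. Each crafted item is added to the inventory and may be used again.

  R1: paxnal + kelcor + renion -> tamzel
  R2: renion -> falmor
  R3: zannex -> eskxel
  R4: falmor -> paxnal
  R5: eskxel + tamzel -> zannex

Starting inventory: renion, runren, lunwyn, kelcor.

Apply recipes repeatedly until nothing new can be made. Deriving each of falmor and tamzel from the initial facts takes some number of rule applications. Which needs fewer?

falmor

falmor: Using R2, renion makes falmor. [1 rule application]
tamzel: Using R2, renion makes falmor. Using R4, falmor makes paxnal. paxnal + kelcor + renion -> tamzel (R1). [3 rule applications]
falmor needs fewer.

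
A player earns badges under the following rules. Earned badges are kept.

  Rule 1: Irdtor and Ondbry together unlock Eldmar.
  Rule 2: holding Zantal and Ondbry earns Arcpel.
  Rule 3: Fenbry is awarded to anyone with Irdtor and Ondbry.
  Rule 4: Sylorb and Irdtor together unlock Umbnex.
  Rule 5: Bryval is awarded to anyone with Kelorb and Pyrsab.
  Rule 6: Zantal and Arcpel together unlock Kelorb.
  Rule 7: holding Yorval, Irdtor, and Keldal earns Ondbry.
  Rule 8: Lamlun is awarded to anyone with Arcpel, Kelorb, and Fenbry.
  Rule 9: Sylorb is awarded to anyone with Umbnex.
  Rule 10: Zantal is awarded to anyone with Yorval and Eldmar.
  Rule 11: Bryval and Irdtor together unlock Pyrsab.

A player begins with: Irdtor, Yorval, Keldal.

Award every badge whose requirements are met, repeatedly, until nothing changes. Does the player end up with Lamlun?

Yes

With Yorval, Irdtor, and Keldal, Ondbry is earned (Rule 7).
With Irdtor and Ondbry, Fenbry is earned (Rule 3).
With Irdtor and Ondbry, Eldmar is earned (Rule 1).
With Yorval and Eldmar, Zantal is earned (Rule 10).
With Zantal and Ondbry, Arcpel is earned (Rule 2).
With Zantal and Arcpel, Kelorb is earned (Rule 6).
With Arcpel, Kelorb, and Fenbry, Lamlun is earned (Rule 8).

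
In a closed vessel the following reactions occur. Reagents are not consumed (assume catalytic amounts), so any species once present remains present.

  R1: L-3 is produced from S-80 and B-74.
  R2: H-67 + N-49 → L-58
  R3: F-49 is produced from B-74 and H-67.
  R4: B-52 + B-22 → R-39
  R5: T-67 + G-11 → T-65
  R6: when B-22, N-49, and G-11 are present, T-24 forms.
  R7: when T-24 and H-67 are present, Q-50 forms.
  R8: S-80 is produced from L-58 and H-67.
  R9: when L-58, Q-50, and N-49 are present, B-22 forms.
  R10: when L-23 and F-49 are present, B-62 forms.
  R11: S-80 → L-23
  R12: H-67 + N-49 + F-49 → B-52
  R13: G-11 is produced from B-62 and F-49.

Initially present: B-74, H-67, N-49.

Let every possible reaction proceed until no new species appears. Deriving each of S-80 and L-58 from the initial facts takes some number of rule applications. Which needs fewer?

L-58: H-67 and N-49 present → L-58 forms (R2). [1 rule application]
S-80: H-67 and N-49 present → L-58 forms (R2). L-58 and H-67 present → S-80 forms (R8). [2 rule applications]
L-58 needs fewer.

L-58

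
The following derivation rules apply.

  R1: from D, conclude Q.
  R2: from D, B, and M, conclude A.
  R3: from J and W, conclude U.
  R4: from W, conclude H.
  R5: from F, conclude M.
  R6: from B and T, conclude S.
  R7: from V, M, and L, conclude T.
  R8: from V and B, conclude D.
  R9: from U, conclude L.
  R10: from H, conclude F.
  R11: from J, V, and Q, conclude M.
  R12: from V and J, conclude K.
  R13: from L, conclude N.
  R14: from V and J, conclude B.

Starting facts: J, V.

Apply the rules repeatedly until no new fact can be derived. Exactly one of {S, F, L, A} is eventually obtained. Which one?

A

From V and J, R14 gives B.
From V and B, R8 gives D.
From D, R1 gives Q.
From J, V, and Q, R11 gives M.
From D, B, and M, R2 gives A.
S would need B and T (R6), but T is never established. L would need U (R9), but U is never established. F would need H (R10), but H is never established.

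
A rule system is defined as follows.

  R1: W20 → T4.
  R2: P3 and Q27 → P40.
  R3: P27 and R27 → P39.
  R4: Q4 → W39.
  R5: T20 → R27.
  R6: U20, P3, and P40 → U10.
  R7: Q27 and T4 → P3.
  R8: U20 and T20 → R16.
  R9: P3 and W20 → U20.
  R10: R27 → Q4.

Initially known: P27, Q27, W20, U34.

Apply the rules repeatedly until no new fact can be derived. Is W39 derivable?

No

W39 would need Q4 (R4), but Q4 is never established.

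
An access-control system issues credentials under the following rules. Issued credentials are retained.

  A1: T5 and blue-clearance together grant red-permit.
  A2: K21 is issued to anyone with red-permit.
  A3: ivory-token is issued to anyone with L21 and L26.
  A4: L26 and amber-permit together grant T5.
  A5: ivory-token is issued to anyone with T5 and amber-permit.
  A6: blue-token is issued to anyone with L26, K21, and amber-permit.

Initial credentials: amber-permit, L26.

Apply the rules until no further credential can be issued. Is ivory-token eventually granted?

Yes

Holding L26 and amber-permit grants T5 (A4).
Holding T5 and amber-permit grants ivory-token (A5).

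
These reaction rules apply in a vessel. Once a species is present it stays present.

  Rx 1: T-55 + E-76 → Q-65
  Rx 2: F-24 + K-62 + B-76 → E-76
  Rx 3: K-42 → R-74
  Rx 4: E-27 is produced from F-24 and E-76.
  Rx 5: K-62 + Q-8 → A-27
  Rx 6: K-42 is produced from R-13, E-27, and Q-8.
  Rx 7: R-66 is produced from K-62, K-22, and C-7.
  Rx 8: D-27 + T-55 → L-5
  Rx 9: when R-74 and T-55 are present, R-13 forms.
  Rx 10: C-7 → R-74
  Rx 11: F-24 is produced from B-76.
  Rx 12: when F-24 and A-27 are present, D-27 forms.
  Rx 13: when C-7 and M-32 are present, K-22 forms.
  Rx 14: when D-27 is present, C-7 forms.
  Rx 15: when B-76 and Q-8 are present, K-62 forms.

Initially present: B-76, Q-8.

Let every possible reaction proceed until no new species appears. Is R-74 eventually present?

Yes

B-76 and Q-8 present → K-62 forms (Rx 15).
B-76 present → F-24 forms (Rx 11).
K-62 and Q-8 present → A-27 forms (Rx 5).
F-24 and A-27 present → D-27 forms (Rx 12).
D-27 present → C-7 forms (Rx 14).
C-7 present → R-74 forms (Rx 10).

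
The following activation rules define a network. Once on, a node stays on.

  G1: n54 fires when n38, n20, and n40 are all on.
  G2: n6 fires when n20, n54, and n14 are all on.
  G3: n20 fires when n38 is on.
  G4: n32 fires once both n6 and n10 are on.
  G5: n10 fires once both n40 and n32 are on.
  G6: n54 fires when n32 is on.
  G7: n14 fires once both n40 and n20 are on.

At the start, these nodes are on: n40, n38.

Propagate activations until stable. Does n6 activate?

Yes

n38 is on, so n20 fires (G3).
n38, n20, and n40 are on, so n54 fires (G1).
G7: n40 and n20 on → n14 on.
n20, n54, and n14 are on, so n6 fires (G2).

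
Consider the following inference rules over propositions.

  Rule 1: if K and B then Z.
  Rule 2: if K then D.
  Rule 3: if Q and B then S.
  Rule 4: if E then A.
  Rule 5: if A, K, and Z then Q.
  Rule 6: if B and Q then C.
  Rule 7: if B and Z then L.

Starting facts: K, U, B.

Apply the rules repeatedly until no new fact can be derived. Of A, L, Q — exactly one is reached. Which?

L

From K and B, Rule 1 gives Z.
From B and Z, Rule 7 gives L.
A would need E (Rule 4), but E is never established. Q would need A, K, and Z (Rule 5), but A is never established.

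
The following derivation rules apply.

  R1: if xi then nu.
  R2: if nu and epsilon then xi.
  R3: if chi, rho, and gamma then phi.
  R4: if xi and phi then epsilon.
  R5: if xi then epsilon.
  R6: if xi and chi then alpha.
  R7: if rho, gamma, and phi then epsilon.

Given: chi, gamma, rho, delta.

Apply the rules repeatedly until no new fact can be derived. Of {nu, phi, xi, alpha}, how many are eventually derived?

From chi, rho, and gamma, R3 gives phi.
nu would need xi (R1), but xi is never established.
phi: reached.
xi would need nu and epsilon (R2), but nu is never established.
alpha would need xi and chi (R6), but xi is never established.
Reached: phi — 1 of the 4.

1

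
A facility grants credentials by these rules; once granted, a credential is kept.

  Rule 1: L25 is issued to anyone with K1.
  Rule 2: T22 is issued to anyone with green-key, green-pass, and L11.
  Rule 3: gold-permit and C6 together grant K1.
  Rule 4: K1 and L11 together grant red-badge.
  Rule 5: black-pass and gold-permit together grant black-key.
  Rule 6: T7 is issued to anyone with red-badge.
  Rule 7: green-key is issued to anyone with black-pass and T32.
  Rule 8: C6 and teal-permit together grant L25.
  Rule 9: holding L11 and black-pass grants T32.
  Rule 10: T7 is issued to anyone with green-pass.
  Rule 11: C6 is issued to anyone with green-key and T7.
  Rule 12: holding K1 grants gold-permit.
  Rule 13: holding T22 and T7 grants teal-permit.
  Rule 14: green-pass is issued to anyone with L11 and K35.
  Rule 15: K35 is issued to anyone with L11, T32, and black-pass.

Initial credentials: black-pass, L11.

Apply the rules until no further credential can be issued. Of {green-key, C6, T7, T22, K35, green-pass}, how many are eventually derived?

Holding L11 and black-pass grants T32 (Rule 9).
Holding black-pass and T32 grants green-key (Rule 7).
Holding L11, T32, and black-pass grants K35 (Rule 15).
Holding L11 and K35 grants green-pass (Rule 14).
Holding green-key, green-pass, and L11 grants T22 (Rule 2).
Holding green-pass grants T7 (Rule 10).
Holding green-key and T7 grants C6 (Rule 11).
green-key: reached.
C6: reached.
T7: reached.
T22: reached.
K35: reached.
green-pass: reached.
All 6 are reached.

6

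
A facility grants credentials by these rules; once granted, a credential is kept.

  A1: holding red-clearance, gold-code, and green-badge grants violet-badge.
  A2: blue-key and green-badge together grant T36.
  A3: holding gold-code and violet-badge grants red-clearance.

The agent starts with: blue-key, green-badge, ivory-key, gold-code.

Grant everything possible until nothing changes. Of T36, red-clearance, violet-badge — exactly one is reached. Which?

T36

Holding blue-key and green-badge grants T36 (A2).
violet-badge would need red-clearance, gold-code, and green-badge (A1), but red-clearance is never granted. red-clearance would need gold-code and violet-badge (A3), but violet-badge is never granted.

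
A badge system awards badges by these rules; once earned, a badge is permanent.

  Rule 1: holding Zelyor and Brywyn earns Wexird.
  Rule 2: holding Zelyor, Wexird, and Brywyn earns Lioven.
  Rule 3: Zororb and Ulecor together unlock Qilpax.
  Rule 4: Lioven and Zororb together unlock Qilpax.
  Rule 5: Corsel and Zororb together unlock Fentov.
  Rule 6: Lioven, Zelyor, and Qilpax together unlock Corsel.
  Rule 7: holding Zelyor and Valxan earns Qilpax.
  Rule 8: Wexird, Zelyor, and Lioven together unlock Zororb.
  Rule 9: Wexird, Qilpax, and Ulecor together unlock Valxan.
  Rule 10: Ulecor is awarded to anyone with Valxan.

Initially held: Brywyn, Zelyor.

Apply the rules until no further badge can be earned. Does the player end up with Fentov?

Yes

With Zelyor and Brywyn, Wexird is earned (Rule 1).
With Zelyor, Wexird, and Brywyn, Lioven is earned (Rule 2).
With Wexird, Zelyor, and Lioven, Zororb is earned (Rule 8).
With Lioven and Zororb, Qilpax is earned (Rule 4).
With Lioven, Zelyor, and Qilpax, Corsel is earned (Rule 6).
With Corsel and Zororb, Fentov is earned (Rule 5).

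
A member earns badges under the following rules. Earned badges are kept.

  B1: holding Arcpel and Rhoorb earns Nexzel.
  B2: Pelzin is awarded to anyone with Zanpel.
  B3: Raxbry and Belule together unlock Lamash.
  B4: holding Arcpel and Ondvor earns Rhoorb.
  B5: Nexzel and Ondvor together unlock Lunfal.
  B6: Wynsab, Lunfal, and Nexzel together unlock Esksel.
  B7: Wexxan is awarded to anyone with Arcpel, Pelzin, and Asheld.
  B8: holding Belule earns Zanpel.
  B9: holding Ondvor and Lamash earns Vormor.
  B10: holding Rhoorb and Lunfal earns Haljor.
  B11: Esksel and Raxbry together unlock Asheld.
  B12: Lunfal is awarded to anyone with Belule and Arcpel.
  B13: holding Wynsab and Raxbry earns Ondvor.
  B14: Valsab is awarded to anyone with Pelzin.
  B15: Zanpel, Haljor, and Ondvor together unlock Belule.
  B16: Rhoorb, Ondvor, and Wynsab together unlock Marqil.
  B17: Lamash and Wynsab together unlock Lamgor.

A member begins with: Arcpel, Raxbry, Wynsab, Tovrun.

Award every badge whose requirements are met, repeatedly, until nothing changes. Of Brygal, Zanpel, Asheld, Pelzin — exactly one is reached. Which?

Asheld

With Wynsab and Raxbry, Ondvor is earned (B13).
With Arcpel and Ondvor, Rhoorb is earned (B4).
With Arcpel and Rhoorb, Nexzel is earned (B1).
With Nexzel and Ondvor, Lunfal is earned (B5).
With Wynsab, Lunfal, and Nexzel, Esksel is earned (B6).
With Esksel and Raxbry, Asheld is earned (B11).
Zanpel would need Belule (B8), but Belule is never earned. Pelzin would need Zanpel (B2), but Zanpel is never earned. No rule produces Brygal, and it is not given.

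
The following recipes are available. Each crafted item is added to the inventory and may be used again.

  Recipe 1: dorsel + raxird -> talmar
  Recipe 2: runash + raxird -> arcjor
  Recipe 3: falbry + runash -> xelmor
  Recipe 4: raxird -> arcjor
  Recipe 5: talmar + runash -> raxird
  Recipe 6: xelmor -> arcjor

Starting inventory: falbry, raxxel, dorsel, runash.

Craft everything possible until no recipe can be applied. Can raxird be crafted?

raxird would need talmar and runash (Recipe 5), but talmar is never obtained.

No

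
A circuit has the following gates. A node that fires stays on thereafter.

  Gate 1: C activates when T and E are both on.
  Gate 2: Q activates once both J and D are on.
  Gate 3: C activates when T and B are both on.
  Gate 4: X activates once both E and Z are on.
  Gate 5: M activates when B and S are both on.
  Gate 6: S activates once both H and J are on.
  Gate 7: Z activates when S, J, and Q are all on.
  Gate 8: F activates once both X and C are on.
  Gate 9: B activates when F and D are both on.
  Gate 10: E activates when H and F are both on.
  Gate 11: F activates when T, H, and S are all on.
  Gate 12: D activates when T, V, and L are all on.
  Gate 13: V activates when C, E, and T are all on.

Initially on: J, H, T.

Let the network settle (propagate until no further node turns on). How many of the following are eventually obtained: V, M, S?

2

H and J are on, so S activates (Gate 6).
T, H, and S are on, so F activates (Gate 11).
H and F are on, so E activates (Gate 10).
T and E are on, so C activates (Gate 1).
C, E, and T are on, so V activates (Gate 13).
V: reached.
M would need B and S (Gate 5), but B never turns on.
S: reached.
Reached: V and S — 2 of the 3.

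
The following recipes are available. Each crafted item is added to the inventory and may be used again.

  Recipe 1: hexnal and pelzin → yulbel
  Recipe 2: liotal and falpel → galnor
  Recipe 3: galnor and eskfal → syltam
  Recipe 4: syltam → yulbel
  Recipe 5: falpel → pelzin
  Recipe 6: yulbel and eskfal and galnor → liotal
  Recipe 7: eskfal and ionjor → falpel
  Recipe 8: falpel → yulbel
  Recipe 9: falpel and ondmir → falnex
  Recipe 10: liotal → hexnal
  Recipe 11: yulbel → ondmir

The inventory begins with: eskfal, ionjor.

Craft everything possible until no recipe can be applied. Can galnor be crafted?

galnor would need liotal and falpel (Recipe 2), but liotal is never obtained.

No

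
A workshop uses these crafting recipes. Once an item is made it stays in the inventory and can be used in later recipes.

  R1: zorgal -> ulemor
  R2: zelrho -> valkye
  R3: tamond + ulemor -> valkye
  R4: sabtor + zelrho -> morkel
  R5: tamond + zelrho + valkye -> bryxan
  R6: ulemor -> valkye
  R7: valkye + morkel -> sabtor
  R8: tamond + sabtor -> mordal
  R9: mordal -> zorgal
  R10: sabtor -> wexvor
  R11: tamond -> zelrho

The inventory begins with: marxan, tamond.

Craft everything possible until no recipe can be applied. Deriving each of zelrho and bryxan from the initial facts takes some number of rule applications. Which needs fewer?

zelrho: tamond -> zelrho (R11). [1 rule application]
bryxan: Using R11, tamond makes zelrho. Using R2, zelrho makes valkye. tamond + zelrho + valkye -> bryxan (R5). [3 rule applications]
zelrho needs fewer.

zelrho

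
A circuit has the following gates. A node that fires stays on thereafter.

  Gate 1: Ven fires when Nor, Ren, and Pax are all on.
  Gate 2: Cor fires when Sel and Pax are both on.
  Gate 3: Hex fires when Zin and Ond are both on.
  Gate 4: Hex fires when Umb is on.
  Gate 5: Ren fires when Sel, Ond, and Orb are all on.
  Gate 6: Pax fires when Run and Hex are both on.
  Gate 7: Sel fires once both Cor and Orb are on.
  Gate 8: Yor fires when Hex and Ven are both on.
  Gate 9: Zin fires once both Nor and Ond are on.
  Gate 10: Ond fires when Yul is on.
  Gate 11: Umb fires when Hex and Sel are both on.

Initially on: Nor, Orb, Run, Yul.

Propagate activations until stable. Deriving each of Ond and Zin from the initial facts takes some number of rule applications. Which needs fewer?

Ond: Gate 10: Yul on → Ond on. [1 rule application]
Zin: Gate 10: Yul on → Ond on. Gate 9: Nor and Ond on → Zin on. [2 rule applications]
Ond needs fewer.

Ond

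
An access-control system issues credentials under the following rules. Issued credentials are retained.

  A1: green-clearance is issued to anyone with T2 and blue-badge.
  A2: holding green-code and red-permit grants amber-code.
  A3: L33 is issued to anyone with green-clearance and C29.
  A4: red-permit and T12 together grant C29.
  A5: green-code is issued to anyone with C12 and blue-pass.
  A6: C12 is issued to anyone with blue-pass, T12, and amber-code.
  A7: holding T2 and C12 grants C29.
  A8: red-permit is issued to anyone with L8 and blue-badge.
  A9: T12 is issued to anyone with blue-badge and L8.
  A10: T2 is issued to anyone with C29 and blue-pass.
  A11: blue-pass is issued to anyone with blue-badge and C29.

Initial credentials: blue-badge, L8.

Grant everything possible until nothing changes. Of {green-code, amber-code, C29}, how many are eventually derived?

1

Holding blue-badge and L8 grants T12 (A9).
Holding L8 and blue-badge grants red-permit (A8).
Holding red-permit and T12 grants C29 (A4).
green-code would need C12 and blue-pass (A5), but C12 is never granted.
amber-code would need green-code and red-permit (A2), but green-code is never granted.
C29: reached.
Reached: C29 — 1 of the 3.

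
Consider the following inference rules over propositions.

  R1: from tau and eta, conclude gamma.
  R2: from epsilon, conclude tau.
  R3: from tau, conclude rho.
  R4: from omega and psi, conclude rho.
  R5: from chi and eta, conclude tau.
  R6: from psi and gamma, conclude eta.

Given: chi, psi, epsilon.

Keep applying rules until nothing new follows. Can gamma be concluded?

gamma would need tau and eta (R1), but eta is never established.

No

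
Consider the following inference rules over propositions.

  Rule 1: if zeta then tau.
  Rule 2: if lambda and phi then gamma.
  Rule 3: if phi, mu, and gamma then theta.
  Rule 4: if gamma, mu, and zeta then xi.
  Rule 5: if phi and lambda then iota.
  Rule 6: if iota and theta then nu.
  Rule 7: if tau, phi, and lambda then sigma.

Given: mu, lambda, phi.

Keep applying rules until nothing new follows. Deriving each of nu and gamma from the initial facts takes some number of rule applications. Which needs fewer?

gamma

gamma: From lambda and phi, Rule 2 gives gamma. [1 rule application]
nu: From lambda and phi, Rule 2 gives gamma. phi and lambda hold, so iota follows (Rule 5). phi, mu, and gamma hold, so theta follows (Rule 3). iota and theta hold, so nu follows (Rule 6). [4 rule applications]
gamma needs fewer.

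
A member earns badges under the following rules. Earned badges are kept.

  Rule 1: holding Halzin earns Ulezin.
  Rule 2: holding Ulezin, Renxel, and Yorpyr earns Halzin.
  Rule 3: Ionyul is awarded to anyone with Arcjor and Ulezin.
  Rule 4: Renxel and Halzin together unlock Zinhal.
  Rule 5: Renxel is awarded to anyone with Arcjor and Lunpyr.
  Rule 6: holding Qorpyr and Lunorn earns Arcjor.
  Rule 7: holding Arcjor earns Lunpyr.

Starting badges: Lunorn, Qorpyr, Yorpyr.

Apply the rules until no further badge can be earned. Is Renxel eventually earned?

Yes

With Qorpyr and Lunorn, Arcjor is earned (Rule 6).
With Arcjor, Lunpyr is earned (Rule 7).
With Arcjor and Lunpyr, Renxel is earned (Rule 5).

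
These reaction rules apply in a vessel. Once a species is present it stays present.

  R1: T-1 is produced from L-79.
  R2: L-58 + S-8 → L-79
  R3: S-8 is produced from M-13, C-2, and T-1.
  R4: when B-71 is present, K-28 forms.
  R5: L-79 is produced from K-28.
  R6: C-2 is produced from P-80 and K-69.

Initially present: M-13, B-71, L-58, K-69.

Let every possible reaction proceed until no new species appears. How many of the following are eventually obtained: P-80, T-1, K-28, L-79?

3

B-71 present → K-28 forms (R4).
K-28 present → L-79 forms (R5).
L-79 present → T-1 forms (R1).
No rule produces P-80, and it is not given.
T-1: reached.
K-28: reached.
L-79: reached.
Reached: T-1, K-28, and L-79 — 3 of the 4.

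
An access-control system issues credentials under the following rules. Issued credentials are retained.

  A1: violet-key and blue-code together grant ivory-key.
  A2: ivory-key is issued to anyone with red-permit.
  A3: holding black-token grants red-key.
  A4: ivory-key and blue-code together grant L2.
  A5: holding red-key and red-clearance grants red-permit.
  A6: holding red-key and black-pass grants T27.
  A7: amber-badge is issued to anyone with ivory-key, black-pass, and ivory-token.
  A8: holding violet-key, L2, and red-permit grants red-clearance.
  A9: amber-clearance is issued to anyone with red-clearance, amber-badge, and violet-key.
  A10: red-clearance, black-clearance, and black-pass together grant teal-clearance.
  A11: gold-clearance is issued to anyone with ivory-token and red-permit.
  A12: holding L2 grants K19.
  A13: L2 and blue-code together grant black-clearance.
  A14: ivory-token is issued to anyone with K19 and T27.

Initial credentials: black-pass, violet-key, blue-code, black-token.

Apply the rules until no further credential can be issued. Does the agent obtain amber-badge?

Holding violet-key and blue-code grants ivory-key (A1).
Holding black-token grants red-key (A3).
Holding red-key and black-pass grants T27 (A6).
Holding ivory-key and blue-code grants L2 (A4).
Holding L2 grants K19 (A12).
Holding K19 and T27 grants ivory-token (A14).
Holding ivory-key, black-pass, and ivory-token grants amber-badge (A7).

Yes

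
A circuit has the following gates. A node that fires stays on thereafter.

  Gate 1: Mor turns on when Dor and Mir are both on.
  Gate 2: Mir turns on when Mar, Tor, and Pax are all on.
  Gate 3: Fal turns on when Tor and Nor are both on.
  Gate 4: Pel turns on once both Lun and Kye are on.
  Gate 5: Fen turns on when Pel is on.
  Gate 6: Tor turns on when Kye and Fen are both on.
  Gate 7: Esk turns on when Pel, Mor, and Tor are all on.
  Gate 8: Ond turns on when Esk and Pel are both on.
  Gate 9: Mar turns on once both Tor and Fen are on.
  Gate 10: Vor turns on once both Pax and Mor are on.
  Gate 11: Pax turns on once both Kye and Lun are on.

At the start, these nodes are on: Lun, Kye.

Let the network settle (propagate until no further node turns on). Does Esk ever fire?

Esk would need Pel, Mor, and Tor (Gate 7), but Mor never turns on.

No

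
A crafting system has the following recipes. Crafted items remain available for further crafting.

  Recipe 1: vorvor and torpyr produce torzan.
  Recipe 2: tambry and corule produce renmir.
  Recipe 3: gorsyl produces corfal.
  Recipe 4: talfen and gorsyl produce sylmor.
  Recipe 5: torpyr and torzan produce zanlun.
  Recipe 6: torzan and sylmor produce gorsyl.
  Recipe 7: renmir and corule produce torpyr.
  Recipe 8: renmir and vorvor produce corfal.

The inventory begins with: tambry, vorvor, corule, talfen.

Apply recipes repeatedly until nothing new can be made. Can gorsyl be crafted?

gorsyl would need torzan and sylmor (Recipe 6), but sylmor is never obtained.

No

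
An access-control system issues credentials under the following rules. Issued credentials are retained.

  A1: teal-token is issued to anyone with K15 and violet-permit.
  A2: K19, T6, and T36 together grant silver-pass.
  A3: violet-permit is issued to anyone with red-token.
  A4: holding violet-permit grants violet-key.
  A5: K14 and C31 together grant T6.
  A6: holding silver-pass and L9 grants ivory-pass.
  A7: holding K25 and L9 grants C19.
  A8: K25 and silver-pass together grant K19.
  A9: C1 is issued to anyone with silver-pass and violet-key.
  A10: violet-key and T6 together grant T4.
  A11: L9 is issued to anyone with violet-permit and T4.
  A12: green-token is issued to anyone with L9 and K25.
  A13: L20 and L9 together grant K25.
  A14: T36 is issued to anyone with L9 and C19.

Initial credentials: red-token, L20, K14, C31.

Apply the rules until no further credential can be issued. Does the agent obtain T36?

Yes

Holding K14 and C31 grants T6 (A5).
Holding red-token grants violet-permit (A3).
Holding violet-permit grants violet-key (A4).
Holding violet-key and T6 grants T4 (A10).
Holding violet-permit and T4 grants L9 (A11).
Holding L20 and L9 grants K25 (A13).
Holding K25 and L9 grants C19 (A7).
Holding L9 and C19 grants T36 (A14).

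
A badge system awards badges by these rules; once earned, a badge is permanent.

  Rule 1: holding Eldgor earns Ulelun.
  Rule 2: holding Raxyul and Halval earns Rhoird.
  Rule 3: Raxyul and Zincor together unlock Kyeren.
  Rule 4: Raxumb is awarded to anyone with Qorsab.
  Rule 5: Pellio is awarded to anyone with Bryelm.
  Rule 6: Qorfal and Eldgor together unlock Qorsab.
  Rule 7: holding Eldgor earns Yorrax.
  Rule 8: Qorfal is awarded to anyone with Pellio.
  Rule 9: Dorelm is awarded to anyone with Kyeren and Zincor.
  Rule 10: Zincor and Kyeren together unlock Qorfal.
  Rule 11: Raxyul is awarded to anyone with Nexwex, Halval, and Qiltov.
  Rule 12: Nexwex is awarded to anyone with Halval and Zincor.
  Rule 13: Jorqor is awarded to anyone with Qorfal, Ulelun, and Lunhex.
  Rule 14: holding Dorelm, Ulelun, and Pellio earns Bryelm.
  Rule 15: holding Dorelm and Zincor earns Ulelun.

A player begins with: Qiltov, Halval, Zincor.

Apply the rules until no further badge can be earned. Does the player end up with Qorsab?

Qorsab would need Qorfal and Eldgor (Rule 6), but Eldgor is never earned.

No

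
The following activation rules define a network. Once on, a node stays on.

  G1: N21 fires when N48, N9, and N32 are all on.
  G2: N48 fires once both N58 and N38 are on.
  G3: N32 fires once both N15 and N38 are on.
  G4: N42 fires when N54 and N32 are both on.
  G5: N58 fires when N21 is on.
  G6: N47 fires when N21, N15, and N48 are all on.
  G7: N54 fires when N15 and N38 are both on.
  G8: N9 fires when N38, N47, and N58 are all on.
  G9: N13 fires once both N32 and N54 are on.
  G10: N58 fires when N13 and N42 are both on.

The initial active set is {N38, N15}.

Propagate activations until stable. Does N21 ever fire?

No

N21 would need N48, N9, and N32 (G1), but N9 never turns on.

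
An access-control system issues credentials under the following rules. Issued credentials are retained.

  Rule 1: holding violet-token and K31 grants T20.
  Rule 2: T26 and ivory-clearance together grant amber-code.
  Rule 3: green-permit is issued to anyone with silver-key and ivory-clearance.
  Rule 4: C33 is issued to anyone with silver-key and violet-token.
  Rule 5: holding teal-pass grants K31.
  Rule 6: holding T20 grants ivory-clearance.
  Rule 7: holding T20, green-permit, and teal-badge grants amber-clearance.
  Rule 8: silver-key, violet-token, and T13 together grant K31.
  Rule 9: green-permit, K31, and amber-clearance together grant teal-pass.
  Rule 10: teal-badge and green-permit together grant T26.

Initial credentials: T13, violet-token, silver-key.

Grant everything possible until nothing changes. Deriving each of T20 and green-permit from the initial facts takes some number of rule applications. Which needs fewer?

T20: Holding silver-key, violet-token, and T13 grants K31 (Rule 8). Holding violet-token and K31 grants T20 (Rule 1). [2 rule applications]
green-permit: Holding silver-key, violet-token, and T13 grants K31 (Rule 8). Holding violet-token and K31 grants T20 (Rule 1). Holding T20 grants ivory-clearance (Rule 6). Holding silver-key and ivory-clearance grants green-permit (Rule 3). [4 rule applications]
T20 needs fewer.

T20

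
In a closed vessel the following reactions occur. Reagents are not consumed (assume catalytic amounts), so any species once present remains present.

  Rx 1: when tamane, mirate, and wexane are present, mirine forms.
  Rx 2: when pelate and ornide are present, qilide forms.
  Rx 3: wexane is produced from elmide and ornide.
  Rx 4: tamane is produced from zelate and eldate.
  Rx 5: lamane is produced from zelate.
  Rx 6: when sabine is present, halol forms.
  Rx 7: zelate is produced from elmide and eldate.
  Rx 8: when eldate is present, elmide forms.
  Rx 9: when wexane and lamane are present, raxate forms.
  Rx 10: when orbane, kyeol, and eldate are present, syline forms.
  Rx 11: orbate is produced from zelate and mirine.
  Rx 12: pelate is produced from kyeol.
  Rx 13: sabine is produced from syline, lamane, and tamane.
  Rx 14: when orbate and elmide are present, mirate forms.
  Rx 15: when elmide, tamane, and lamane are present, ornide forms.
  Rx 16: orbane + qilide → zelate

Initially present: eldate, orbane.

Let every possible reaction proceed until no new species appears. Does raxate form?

eldate present → elmide forms (Rx 8).
elmide and eldate present → zelate forms (Rx 7).
zelate and eldate present → tamane forms (Rx 4).
zelate present → lamane forms (Rx 5).
elmide, tamane, and lamane present → ornide forms (Rx 15).
elmide and ornide present → wexane forms (Rx 3).
wexane and lamane present → raxate forms (Rx 9).

Yes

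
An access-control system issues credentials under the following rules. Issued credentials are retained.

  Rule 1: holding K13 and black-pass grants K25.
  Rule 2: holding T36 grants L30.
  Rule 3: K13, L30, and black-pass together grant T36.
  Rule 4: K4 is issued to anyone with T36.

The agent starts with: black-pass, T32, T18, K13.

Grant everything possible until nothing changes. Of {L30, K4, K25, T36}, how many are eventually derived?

1

Holding K13 and black-pass grants K25 (Rule 1).
L30 would need T36 (Rule 2), but T36 is never granted.
K4 would need T36 (Rule 4), but T36 is never granted.
K25: reached.
T36 would need K13, L30, and black-pass (Rule 3), but L30 is never granted.
Reached: K25 — 1 of the 4.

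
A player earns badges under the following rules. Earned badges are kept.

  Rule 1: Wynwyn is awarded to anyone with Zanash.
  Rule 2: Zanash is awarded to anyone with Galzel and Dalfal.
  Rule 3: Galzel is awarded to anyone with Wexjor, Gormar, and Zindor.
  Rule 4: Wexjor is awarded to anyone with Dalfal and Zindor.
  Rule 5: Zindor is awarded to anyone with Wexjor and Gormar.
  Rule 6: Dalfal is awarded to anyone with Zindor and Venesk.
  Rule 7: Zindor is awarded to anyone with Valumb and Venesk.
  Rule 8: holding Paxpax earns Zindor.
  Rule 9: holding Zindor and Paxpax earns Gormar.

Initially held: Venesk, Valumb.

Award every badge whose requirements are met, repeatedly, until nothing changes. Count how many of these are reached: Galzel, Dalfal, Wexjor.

2

With Valumb and Venesk, Zindor is earned (Rule 7).
With Zindor and Venesk, Dalfal is earned (Rule 6).
With Dalfal and Zindor, Wexjor is earned (Rule 4).
Galzel would need Wexjor, Gormar, and Zindor (Rule 3), but Gormar is never earned.
Dalfal: reached.
Wexjor: reached.
Reached: Dalfal and Wexjor — 2 of the 3.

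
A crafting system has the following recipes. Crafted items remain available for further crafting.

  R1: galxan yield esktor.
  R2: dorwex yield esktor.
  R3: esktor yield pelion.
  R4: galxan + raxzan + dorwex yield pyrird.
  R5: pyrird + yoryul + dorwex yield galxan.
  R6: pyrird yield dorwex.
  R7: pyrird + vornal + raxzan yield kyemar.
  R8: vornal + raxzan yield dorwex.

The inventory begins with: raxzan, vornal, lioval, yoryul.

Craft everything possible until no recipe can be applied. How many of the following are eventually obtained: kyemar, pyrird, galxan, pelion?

1

vornal + raxzan → dorwex (R8).
dorwex → esktor (R2).
esktor → pelion (R3).
kyemar would need pyrird, vornal, and raxzan (R7), but pyrird is never obtained.
pyrird would need galxan, raxzan, and dorwex (R4), but galxan is never obtained.
galxan would need pyrird, yoryul, and dorwex (R5), but pyrird is never obtained.
pelion: reached.
Reached: pelion — 1 of the 4.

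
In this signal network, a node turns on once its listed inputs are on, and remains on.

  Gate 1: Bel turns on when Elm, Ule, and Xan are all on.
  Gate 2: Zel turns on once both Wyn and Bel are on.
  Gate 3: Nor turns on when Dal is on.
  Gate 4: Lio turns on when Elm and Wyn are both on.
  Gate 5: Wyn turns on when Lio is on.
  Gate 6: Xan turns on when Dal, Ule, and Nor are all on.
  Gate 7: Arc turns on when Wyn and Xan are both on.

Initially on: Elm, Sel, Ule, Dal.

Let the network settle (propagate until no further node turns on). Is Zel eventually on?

No

Zel would need Wyn and Bel (Gate 2), but Wyn never turns on.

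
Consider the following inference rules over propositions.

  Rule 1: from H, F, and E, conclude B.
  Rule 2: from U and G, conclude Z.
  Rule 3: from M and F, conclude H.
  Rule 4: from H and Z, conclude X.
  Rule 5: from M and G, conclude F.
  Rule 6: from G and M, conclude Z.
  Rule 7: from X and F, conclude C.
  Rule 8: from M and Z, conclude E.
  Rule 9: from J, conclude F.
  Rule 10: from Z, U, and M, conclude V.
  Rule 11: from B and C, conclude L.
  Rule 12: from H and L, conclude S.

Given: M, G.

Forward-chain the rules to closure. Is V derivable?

No

V would need Z, U, and M (Rule 10), but U is never established.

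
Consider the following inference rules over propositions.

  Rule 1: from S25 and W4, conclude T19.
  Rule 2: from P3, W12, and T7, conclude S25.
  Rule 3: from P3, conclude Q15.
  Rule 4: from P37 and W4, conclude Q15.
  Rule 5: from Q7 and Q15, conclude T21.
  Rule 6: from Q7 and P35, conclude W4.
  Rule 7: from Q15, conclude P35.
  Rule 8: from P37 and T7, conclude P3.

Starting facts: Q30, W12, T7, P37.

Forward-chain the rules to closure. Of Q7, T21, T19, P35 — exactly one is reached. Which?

P35

From P37 and T7, Rule 8 gives P3.
P3 holds, so Q15 follows (Rule 3).
From Q15, Rule 7 gives P35.
T19 would need S25 and W4 (Rule 1), but W4 is never established. No rule produces Q7, and it is not given. T21 would need Q7 and Q15 (Rule 5), but Q7 is never established.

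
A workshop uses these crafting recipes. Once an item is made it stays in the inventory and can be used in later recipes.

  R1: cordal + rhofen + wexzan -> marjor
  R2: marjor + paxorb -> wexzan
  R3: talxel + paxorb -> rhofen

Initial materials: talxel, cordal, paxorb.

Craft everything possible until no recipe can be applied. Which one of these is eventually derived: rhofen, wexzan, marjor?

Using R3, talxel and paxorb make rhofen.
wexzan would need marjor and paxorb (R2), but marjor is never obtained. marjor would need cordal, rhofen, and wexzan (R1), but wexzan is never obtained.

rhofen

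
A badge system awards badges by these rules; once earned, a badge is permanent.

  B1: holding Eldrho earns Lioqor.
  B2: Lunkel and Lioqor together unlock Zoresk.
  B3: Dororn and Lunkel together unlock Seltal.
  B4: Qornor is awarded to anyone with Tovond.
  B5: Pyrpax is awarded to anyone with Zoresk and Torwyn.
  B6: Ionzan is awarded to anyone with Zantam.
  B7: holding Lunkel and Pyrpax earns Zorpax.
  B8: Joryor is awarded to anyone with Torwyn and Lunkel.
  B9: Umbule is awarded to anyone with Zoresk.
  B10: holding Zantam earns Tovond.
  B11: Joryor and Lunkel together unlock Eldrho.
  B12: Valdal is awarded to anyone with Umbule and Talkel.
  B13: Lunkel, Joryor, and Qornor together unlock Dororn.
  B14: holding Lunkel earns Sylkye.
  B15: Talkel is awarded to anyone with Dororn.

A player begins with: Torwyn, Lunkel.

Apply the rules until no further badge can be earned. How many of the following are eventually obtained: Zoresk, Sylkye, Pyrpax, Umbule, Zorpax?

5

With Torwyn and Lunkel, Joryor is earned (B8).
With Lunkel, Sylkye is earned (B14).
With Joryor and Lunkel, Eldrho is earned (B11).
With Eldrho, Lioqor is earned (B1).
With Lunkel and Lioqor, Zoresk is earned (B2).
With Zoresk, Umbule is earned (B9).
With Zoresk and Torwyn, Pyrpax is earned (B5).
With Lunkel and Pyrpax, Zorpax is earned (B7).
Zoresk: reached.
Sylkye: reached.
Pyrpax: reached.
Umbule: reached.
Zorpax: reached.
All 5 are reached.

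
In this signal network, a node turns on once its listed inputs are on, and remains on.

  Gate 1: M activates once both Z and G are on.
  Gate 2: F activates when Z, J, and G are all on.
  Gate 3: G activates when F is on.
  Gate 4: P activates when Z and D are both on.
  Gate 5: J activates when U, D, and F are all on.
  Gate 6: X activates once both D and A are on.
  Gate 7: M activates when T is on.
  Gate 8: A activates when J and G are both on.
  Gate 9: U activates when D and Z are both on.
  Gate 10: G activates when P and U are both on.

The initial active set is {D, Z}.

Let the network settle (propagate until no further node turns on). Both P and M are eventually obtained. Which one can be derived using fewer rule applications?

P

P: Gate 4: Z and D on → P on. [1 rule application]
M: Z and D are on, so P activates (Gate 4). Gate 9: D and Z on → U on. Gate 10: P and U on → G on. Gate 1: Z and G on → M on. [4 rule applications]
P needs fewer.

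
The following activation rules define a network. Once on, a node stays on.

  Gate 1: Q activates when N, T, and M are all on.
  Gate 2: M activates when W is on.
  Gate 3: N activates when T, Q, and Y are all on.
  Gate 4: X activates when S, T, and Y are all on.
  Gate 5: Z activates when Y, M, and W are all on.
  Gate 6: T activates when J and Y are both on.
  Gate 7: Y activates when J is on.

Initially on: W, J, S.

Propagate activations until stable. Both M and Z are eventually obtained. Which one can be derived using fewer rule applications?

M

M: Gate 2: W on → M on. [1 rule application]
Z: W is on, so M activates (Gate 2). Gate 7: J on → Y on. Gate 5: Y, M, and W on → Z on. [3 rule applications]
M needs fewer.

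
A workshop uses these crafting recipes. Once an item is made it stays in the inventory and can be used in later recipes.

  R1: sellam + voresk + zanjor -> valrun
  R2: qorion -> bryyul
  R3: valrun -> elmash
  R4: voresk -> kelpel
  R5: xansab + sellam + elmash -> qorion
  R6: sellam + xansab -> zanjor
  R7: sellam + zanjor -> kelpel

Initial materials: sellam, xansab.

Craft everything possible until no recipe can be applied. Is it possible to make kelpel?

Yes

sellam + xansab -> zanjor (R6).
sellam + zanjor -> kelpel (R7).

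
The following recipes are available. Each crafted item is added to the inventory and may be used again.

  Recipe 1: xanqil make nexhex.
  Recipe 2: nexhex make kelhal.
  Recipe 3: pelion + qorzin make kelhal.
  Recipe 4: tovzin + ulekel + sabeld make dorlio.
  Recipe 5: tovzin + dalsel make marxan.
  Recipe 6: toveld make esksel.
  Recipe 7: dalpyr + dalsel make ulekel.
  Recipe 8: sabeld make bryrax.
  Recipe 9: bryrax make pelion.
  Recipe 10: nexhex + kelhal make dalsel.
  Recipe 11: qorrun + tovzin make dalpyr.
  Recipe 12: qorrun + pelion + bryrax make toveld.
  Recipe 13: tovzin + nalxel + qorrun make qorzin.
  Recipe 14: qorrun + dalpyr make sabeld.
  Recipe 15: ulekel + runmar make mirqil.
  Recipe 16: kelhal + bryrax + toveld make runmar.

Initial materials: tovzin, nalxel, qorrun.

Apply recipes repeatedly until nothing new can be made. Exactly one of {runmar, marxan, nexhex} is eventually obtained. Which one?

runmar

tovzin + nalxel + qorrun → qorzin (Recipe 13).
qorrun + tovzin → dalpyr (Recipe 11).
qorrun + dalpyr → sabeld (Recipe 14).
Using Recipe 8, sabeld makes bryrax.
Using Recipe 9, bryrax makes pelion.
qorrun + pelion + bryrax → toveld (Recipe 12).
Using Recipe 3, pelion and qorzin make kelhal.
kelhal + bryrax + toveld → runmar (Recipe 16).
nexhex would need xanqil (Recipe 1), but xanqil is never obtained. marxan would need tovzin and dalsel (Recipe 5), but dalsel is never obtained.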